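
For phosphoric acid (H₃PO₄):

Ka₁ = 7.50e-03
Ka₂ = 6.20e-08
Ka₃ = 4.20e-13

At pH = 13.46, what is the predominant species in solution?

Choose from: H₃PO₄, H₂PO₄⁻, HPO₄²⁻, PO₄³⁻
PO₄³⁻

pKa1 = 2.12, pKa2 = 7.21, pKa3 = 12.38. Each pKa is the crossover between adjacent species; pH = 13.46 lies in the region where PO₄³⁻ predominates.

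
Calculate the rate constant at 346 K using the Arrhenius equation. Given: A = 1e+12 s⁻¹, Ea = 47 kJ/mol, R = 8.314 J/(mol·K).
8.02e+04 s⁻¹

k = A·exp(-Ea/(R·T)) = 1e+12·exp(-47000/(8.314·346)) = 1e+12·exp(-16.3385) = 1e+12·8.0221e-08 = 8.02e+04 s⁻¹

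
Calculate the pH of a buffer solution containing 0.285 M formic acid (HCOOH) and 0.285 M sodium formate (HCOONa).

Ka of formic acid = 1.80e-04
pH = 3.74

pKa = -log(1.80e-04) = 3.74. pH = pKa + log([A⁻]/[HA]) = 3.74 + log(0.285/0.285)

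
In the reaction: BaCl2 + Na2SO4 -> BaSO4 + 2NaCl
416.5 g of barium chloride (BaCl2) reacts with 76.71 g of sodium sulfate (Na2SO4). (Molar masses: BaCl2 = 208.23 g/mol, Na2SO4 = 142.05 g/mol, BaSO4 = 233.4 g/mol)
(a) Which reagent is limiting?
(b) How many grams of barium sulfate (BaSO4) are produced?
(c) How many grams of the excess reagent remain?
(a) Na2SO4, (b) 126 g, (c) 304.1 g

Moles of BaCl2 = 416.5 g ÷ 208.23 g/mol = 2.00019 mol
Moles of Na2SO4 = 76.71 g ÷ 142.05 g/mol = 0.540021 mol
Moles ÷ coefficient: BaCl2: 2.00019/1 = 2, Na2SO4: 0.540021/1 = 0.54
(a) Na2SO4 has the smaller value, so Na2SO4 is the limiting reagent.
(b) Moles of BaSO4 = 0.540021 mol Na2SO4 × (1/1) = 0.540021 mol; mass = 0.540021 mol × 233.4 g/mol = 126 g
(c) BaCl2 consumed = 0.540021 × (1/1) = 0.540021 mol; remaining = 2.00019 − 0.540021 = 1.46017 mol; mass = 1.46017 mol × 208.23 g/mol = 304.1 g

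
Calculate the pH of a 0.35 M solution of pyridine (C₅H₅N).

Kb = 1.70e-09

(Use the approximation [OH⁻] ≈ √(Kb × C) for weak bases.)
pH = 9.39

[OH⁻] = √(Kb × C) = √(1.70e-09 × 0.35) = 2.4393e-05. pOH = 4.61, pH = 14 - pOH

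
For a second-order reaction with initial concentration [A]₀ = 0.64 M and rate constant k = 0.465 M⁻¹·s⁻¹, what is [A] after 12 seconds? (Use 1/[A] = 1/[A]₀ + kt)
0.1400 M

1/[A] = 1/[A]₀ + k·t = 1/0.64 + (0.465)·(12) = 1.5625 + 5.5800 = 7.1425
[A] = 1/7.1425 = 0.1400 M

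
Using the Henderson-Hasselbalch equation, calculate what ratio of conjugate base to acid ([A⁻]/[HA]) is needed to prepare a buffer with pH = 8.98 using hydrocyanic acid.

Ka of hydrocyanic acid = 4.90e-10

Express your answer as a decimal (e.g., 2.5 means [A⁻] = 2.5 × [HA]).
[A⁻]/[HA] = 0.468

pKa = −log(4.90e-10) = 9.3098. pH = pKa + log([A⁻]/[HA]). 8.98 = 9.3098 + log(ratio). log(ratio) = 8.98 − 9.3098 = -0.3298. ratio = 10^(-0.3298) = 0.468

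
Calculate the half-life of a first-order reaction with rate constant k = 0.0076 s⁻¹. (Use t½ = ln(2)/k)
91.20 s

t½ = ln(2)/k = 0.6931/0.0076 = 91.20 s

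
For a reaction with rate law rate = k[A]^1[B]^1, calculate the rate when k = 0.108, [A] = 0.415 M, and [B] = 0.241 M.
0.0108 M/s

rate = k·[A]^1·[B]^1 = 0.108·(0.415)^1·(0.241)^1 = 0.108·0.415·0.241 = 0.0108 M/s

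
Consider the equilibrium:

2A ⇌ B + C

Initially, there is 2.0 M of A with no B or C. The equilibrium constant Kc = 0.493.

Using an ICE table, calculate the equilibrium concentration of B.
[B] = 0.584 M

ICE: [A] = 2.0 − 2x, [B] = [C] = x.
Kc = x²/(2.0 − 2x)² = 0.493 ⇒ √Kc = x/(2.0 − 2x).
x = √0.493·2.0/(1 + 2√0.493) = 0.70214·2.0/2.4043 = 0.58407.
[B] = x = 0.584 M.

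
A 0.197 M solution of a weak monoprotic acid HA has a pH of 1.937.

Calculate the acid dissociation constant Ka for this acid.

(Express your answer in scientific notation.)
K_a = 7.21e-04

[H⁺] = 10^(−pH) = 10^(−1.937) = 1.156e-02 M. For HA ⇌ H⁺ + A⁻, Ka = x²/(C − x) = (1.156e-02)²/(0.197 − 1.156e-02) = 7.21e-04.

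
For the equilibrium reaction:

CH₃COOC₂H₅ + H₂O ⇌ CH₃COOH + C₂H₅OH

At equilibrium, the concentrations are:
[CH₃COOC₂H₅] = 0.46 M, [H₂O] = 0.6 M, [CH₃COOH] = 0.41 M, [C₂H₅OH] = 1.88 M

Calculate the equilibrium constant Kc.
K_c = 2.7928

Kc = ([CH₃COOH] × [C₂H₅OH]) / ([CH₃COOC₂H₅] × [H₂O])
   = ((0.41)·(1.88)) / ((0.46)·(0.6))
   = 0.7708 / 0.276 = 2.7928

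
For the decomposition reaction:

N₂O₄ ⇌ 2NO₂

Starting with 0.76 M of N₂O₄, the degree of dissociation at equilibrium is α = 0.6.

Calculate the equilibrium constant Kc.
K_c = 2.7360

x = α·[A]₀ = 0.6 × 0.76 = 0.456 M dissociated.
At eq: [N₂O₄] = 0.76 − 0.456 = 0.304 M; [NO₂] = 2x = 0.912 M.
Kc = [NO₂]²/[N₂O₄] = (0.912)²/0.304 = 2.736.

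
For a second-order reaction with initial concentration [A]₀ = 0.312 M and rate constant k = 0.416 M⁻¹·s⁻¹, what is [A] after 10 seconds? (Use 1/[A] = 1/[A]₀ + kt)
0.1358 M

1/[A] = 1/[A]₀ + k·t = 1/0.312 + (0.416)·(10) = 3.2051 + 4.1600 = 7.3651
[A] = 1/7.3651 = 0.1358 M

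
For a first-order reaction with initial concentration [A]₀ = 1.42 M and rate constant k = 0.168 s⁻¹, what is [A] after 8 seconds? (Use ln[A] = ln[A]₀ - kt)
0.3703 M

ln[A] = ln[A]₀ - k·t = ln(1.42) - (0.168)·(8) = 0.3507 - 1.3440 = -0.9933
[A] = e^(-0.9933) = 0.3703 M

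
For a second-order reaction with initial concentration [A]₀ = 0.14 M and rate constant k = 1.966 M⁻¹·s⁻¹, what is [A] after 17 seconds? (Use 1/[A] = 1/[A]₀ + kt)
0.0247 M

1/[A] = 1/[A]₀ + k·t = 1/0.14 + (1.966)·(17) = 7.1429 + 33.4220 = 40.5649
[A] = 1/40.5649 = 0.0247 M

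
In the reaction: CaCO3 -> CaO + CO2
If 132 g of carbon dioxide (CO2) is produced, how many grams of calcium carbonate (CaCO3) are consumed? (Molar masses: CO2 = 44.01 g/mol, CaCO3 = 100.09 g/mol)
Moles of CO2 = 132 g ÷ 44.01 g/mol = 2.99932 mol
Mole ratio: 1 mol CaCO3 / 1 mol CO2
Moles of CaCO3 = 2.99932 × (1/1) = 2.99932 mol
Mass of CaCO3 = 2.99932 mol × 100.09 g/mol = 300.2 g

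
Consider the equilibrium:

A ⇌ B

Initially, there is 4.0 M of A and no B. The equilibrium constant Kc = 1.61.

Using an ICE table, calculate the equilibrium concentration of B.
[B] = 2.467 M

ICE: [A] = 4.0 − x, [B] = x.
Kc = x/(4.0 − x) = 1.61 ⇒ x = 1.61·4.0/(1 + 1.61) = 6.44/2.61 = 2.467.
[B] = x = 2.467 M.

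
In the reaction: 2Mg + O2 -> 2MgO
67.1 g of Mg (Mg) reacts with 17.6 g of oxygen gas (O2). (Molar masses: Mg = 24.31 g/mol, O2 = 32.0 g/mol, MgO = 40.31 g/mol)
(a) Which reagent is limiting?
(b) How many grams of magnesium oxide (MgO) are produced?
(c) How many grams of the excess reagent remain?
(a) O2, (b) 44.34 g, (c) 40.36 g

Moles of Mg = 67.1 g ÷ 24.31 g/mol = 2.76018 mol
Moles of O2 = 17.6 g ÷ 32.0 g/mol = 0.55 mol
Moles ÷ coefficient: Mg: 2.76018/2 = 1.38, O2: 0.55/1 = 0.55
(a) O2 has the smaller value, so O2 is the limiting reagent.
(b) Moles of MgO = 0.55 mol O2 × (2/1) = 1.1 mol; mass = 1.1 mol × 40.31 g/mol = 44.34 g
(c) Mg consumed = 0.55 × (2/1) = 1.1 mol; remaining = 2.76018 − 1.1 = 1.66018 mol; mass = 1.66018 mol × 24.31 g/mol = 40.36 g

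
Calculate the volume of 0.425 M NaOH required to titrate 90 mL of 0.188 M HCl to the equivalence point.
V_{base} = 39.8 mL

At equivalence: moles acid = moles base.
moles HCl = 0.188 M × 0.09 L = 0.01692 mol
V_NaOH = 0.01692 mol ÷ 0.425 M = 0.03981 L = 39.8 mL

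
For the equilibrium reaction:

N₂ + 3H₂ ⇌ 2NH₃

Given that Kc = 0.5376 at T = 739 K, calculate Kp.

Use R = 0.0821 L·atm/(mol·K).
K_p = 1.46e-04

Δn = (moles gaseous products) − (moles gaseous reactants) = -2
T = 739 K; RT = 0.0821 × 739 = 60.6719
Kp = Kc·(RT)^Δn = 0.5376 × (60.6719)^-2 = 0.5376 × 0.000271659 = 1.46e-04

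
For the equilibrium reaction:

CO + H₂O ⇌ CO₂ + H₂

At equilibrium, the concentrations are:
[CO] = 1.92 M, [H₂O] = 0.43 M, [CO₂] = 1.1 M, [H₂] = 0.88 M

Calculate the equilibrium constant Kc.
K_c = 1.1725

Kc = ([CO₂] × [H₂]) / ([CO] × [H₂O])
   = ((1.1)·(0.88)) / ((1.92)·(0.43))
   = 0.968 / 0.8256 = 1.1725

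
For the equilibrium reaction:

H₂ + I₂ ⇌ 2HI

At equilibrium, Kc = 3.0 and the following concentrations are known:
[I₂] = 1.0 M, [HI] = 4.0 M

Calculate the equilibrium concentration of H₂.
[H₂] = 5.3333 M

Kc = ([HI]^2) / ([H₂] × [I₂]) = 3.0
[H₂]^1 = (product terms)/(Kc · other reactant terms) = 16 / (3.0 · 1) = 5.3333
[H₂] = 5.3333 M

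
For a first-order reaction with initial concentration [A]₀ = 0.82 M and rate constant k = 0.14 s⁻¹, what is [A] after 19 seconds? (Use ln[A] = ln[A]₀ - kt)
0.0574 M

ln[A] = ln[A]₀ - k·t = ln(0.82) - (0.14)·(19) = -0.1985 - 2.6600 = -2.8585
[A] = e^(-2.8585) = 0.0574 M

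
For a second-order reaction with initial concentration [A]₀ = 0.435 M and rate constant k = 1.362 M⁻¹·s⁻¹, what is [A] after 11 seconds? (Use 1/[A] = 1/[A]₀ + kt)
0.0579 M

1/[A] = 1/[A]₀ + k·t = 1/0.435 + (1.362)·(11) = 2.2989 + 14.9820 = 17.2809
[A] = 1/17.2809 = 0.0579 M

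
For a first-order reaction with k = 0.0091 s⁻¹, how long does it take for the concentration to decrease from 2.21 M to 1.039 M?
82.94 s

From ln[A] = ln[A]₀ - k·t: t = ln([A]₀/[A])/k = ln(2.21/1.039)/0.0091 = ln(2.1270)/0.0091 = 0.7547/0.0091 = 82.94 s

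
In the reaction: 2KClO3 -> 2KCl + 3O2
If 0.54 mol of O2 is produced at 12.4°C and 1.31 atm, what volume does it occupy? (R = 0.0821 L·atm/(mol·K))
T = 12.4°C + 273.15 = 285.55 K
V = nRT/P = (0.54 × 0.0821 × 285.55) / 1.31
V = 9.66 L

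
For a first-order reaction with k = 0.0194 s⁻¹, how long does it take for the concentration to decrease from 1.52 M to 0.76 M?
35.73 s

From ln[A] = ln[A]₀ - k·t: t = ln([A]₀/[A])/k = ln(1.52/0.76)/0.0194 = ln(2.0000)/0.0194 = 0.6931/0.0194 = 35.73 s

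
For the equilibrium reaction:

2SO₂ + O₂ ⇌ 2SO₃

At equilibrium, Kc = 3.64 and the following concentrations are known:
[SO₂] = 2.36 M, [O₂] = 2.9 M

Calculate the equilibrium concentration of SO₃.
[SO₃] = 7.6676 M

Kc = ([SO₃]^2) / ([SO₂]^2 × [O₂]) = 3.64
[SO₃]^2 = Kc · (reactant terms)/(other product terms) = 3.64 · 16.152 / 1 = 58.793
[SO₃] = (58.793)^(1/2) = 7.6676 M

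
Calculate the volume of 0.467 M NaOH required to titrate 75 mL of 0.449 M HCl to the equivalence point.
V_{base} = 72.1 mL

At equivalence: moles acid = moles base.
moles HCl = 0.449 M × 0.075 L = 0.033675 mol
V_NaOH = 0.033675 mol ÷ 0.467 M = 0.07211 L = 72.1 mL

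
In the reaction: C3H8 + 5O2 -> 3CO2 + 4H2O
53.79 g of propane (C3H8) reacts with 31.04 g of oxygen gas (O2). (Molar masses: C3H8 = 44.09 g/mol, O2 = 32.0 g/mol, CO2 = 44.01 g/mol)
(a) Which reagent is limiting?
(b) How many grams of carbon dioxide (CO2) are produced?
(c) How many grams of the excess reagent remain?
(a) O2, (b) 25.61 g, (c) 45.24 g

Moles of C3H8 = 53.79 g ÷ 44.09 g/mol = 1.22 mol
Moles of O2 = 31.04 g ÷ 32.0 g/mol = 0.97 mol
Moles ÷ coefficient: C3H8: 1.22/1 = 1.22, O2: 0.97/5 = 0.194
(a) O2 has the smaller value, so O2 is the limiting reagent.
(b) Moles of CO2 = 0.97 mol O2 × (3/5) = 0.582 mol; mass = 0.582 mol × 44.01 g/mol = 25.61 g
(c) C3H8 consumed = 0.97 × (1/5) = 0.194 mol; remaining = 1.22 − 0.194 = 1.026 mol; mass = 1.026 mol × 44.09 g/mol = 45.24 g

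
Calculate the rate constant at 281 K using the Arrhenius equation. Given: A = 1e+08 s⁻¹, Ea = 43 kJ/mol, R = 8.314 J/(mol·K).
1.02e+00 s⁻¹

k = A·exp(-Ea/(R·T)) = 1e+08·exp(-43000/(8.314·281)) = 1e+08·exp(-18.4057) = 1e+08·1.0151e-08 = 1.02e+00 s⁻¹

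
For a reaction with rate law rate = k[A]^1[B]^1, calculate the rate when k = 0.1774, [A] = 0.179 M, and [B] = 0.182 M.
0.005779 M/s

rate = k·[A]^1·[B]^1 = 0.1774·(0.179)^1·(0.182)^1 = 0.1774·0.179·0.182 = 0.005779 M/s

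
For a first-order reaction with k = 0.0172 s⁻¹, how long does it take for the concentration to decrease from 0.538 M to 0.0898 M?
104.09 s

From ln[A] = ln[A]₀ - k·t: t = ln([A]₀/[A])/k = ln(0.538/0.0898)/0.0172 = ln(5.9911)/0.0172 = 1.7903/0.0172 = 104.09 s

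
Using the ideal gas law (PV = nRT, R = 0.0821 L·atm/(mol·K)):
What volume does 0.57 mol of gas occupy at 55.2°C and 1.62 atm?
T = 55.2°C + 273.15 = 328.35 K
V = nRT/P = (0.57 × 0.0821 × 328.35) / 1.62
V = 9.49 L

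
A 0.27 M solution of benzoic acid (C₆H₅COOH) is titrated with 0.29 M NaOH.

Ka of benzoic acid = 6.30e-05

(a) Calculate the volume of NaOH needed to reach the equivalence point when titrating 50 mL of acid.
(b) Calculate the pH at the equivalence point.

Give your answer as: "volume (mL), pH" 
V = 46.6 mL, pH = 8.67

(a) At equivalence: moles acid = moles base.
moles acid = 0.27 × 0.05 = 0.0135 mol; V_NaOH = 0.0135/0.29 = 0.04655 L = 46.6 mL.
(b) At equivalence, all acid → conjugate base A⁻ at [A⁻] = 0.0135/0.09655 = 0.1398 M.
Kb = Kw/Ka = 1.0e-14/6.30e-05 = 1.587e-10; [OH⁻] = √(Kb·[A⁻]) = 4.711e-06; pOH = 5.33; pH = 14 − pOH = 8.67.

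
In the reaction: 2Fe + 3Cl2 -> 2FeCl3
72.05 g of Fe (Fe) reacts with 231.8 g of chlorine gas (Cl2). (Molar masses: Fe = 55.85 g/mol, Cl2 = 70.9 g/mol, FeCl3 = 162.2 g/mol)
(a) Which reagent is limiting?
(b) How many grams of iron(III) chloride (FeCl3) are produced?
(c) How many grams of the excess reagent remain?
(a) Fe, (b) 209.2 g, (c) 94.6 g

Moles of Fe = 72.05 g ÷ 55.85 g/mol = 1.29006 mol
Moles of Cl2 = 231.8 g ÷ 70.9 g/mol = 3.26939 mol
Moles ÷ coefficient: Fe: 1.29006/2 = 0.645, Cl2: 3.26939/3 = 1.09
(a) Fe has the smaller value, so Fe is the limiting reagent.
(b) Moles of FeCl3 = 1.29006 mol Fe × (2/2) = 1.29006 mol; mass = 1.29006 mol × 162.2 g/mol = 209.2 g
(c) Cl2 consumed = 1.29006 × (3/2) = 1.93509 mol; remaining = 3.26939 − 1.93509 = 1.3343 mol; mass = 1.3343 mol × 70.9 g/mol = 94.6 g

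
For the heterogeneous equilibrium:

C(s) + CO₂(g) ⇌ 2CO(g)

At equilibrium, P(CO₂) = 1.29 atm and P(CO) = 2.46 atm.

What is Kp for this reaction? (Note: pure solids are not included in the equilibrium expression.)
K_p = 4.691

Solid C is excluded.
Kp = P(CO)²/P(CO₂) = (2.46)²/1.29 = 6.052/1.29 = 4.691.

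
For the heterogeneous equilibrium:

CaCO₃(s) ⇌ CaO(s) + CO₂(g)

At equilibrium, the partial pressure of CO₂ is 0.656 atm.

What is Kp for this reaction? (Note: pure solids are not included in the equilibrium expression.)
K_p = 0.656

Solids (CaCO₃, CaO) have activity 1 and are excluded.
Kp = P(CO₂) = 0.656.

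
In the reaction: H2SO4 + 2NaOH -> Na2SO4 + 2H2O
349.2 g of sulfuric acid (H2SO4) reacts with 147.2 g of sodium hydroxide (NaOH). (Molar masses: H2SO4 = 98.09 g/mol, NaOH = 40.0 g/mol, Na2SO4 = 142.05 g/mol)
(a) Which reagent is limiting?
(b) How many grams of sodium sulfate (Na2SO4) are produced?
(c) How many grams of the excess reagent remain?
(a) NaOH, (b) 261.4 g, (c) 168.7 g

Moles of H2SO4 = 349.2 g ÷ 98.09 g/mol = 3.56 mol
Moles of NaOH = 147.2 g ÷ 40.0 g/mol = 3.68 mol
Moles ÷ coefficient: H2SO4: 3.56/1 = 3.56, NaOH: 3.68/2 = 1.84
(a) NaOH has the smaller value, so NaOH is the limiting reagent.
(b) Moles of Na2SO4 = 3.68 mol NaOH × (1/2) = 1.84 mol; mass = 1.84 mol × 142.05 g/mol = 261.4 g
(c) H2SO4 consumed = 3.68 × (1/2) = 1.84 mol; remaining = 3.56 − 1.84 = 1.72 mol; mass = 1.72 mol × 98.09 g/mol = 168.7 g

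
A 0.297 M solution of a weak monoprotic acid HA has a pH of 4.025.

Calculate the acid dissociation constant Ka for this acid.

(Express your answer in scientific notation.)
K_a = 3.00e-08

[H⁺] = 10^(−pH) = 10^(−4.025) = 9.441e-05 M. For HA ⇌ H⁺ + A⁻, Ka = x²/(C − x) = (9.441e-05)²/(0.297 − 9.441e-05) = 3.00e-08.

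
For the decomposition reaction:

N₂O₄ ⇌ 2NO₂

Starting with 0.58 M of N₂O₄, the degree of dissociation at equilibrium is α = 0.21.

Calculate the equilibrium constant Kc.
K_c = 0.1295

x = α·[A]₀ = 0.21 × 0.58 = 0.1218 M dissociated.
At eq: [N₂O₄] = 0.58 − 0.1218 = 0.4582 M; [NO₂] = 2x = 0.2436 M.
Kc = [NO₂]²/[N₂O₄] = (0.2436)²/0.4582 = 0.1295.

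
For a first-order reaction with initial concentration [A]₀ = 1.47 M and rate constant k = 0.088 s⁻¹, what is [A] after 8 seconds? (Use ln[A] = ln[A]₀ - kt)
0.7271 M

ln[A] = ln[A]₀ - k·t = ln(1.47) - (0.088)·(8) = 0.3853 - 0.7040 = -0.3187
[A] = e^(-0.3187) = 0.7271 M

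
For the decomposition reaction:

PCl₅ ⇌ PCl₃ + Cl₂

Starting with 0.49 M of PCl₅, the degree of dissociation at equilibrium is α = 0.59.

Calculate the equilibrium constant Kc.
K_c = 0.4160

x = α·[A]₀ = 0.59 × 0.49 = 0.2891 M dissociated.
At eq: [PCl₅] = 0.49 − 0.2891 = 0.2009 M; [PCl₃] = [Cl₂] = x = 0.2891 M.
Kc = [PCl₃][Cl₂]/[PCl₅] = (0.2891)²/0.2009 = 0.416.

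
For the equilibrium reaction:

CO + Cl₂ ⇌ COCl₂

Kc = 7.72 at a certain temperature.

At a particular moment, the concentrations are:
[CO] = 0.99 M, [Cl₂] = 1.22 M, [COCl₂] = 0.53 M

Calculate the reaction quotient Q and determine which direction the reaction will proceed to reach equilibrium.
Q = 0.439, Q < K, reaction proceeds forward (toward products)

Q = ([COCl₂]) / ([CO] × [Cl₂])
  = ((0.53)) / ((0.99)·(1.22)) = 0.53/1.2078 = 0.4388
Since Q = 0.4388 < Kc = 7.72, the reaction proceeds forward (toward products) to reach equilibrium.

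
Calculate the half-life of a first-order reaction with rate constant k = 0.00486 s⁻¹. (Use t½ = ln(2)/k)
142.62 s

t½ = ln(2)/k = 0.6931/0.00486 = 142.62 s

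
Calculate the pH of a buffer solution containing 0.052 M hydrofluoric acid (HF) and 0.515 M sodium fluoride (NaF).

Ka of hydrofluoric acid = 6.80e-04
pH = 4.16

pKa = -log(6.80e-04) = 3.17. pH = pKa + log([A⁻]/[HA]) = 3.17 + log(0.515/0.052)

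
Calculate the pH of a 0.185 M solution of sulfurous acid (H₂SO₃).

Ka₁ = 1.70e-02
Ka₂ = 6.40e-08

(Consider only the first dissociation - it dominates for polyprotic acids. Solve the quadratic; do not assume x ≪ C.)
pH = 1.32

x² + Ka₁·x − Ka₁·C = 0 with Ka₁ = 1.70e-02, C = 0.185.
x = (−Ka₁ + √(Ka₁² + 4·Ka₁·C))/2 = 4.8221e-02 M, so pH = 1.32.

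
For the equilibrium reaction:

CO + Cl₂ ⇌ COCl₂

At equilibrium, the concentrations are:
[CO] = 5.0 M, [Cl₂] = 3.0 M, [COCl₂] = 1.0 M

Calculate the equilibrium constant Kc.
K_c = 0.0667

Kc = ([COCl₂]) / ([CO] × [Cl₂])
   = ((1.0)) / ((5.0)·(3.0))
   = 1 / 15 = 0.0667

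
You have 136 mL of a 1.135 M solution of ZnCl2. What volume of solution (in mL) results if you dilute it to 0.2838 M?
Using M₁V₁ = M₂V₂:
1.135 × 136 = 0.2838 × V₂
V₂ = (1.135 × 136) / 0.2838 = 543.9 mL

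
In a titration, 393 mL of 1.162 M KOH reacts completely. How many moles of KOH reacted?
Moles = Molarity × Volume (L)
Moles = 1.162 M × 0.393 L = 0.4567 mol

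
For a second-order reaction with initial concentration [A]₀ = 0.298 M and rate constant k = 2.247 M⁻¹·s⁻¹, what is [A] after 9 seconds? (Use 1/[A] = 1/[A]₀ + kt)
0.0424 M

1/[A] = 1/[A]₀ + k·t = 1/0.298 + (2.247)·(9) = 3.3557 + 20.2230 = 23.5787
[A] = 1/23.5787 = 0.0424 M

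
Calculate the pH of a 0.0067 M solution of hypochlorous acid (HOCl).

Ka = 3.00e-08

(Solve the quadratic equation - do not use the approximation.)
pH = 4.85

x² + Ka×x - Ka×C = 0. Using quadratic formula: [H⁺] = 1.4162e-05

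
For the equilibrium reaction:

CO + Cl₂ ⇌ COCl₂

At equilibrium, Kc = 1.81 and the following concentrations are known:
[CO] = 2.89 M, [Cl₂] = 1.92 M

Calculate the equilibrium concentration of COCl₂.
[COCl₂] = 10.0433 M

Kc = ([COCl₂]) / ([CO] × [Cl₂]) = 1.81
[COCl₂]^1 = Kc · (reactant terms)/(other product terms) = 1.81 · 5.5488 / 1 = 10.043
[COCl₂] = 10.0433 M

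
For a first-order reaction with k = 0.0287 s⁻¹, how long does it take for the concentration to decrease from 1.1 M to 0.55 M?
24.15 s

From ln[A] = ln[A]₀ - k·t: t = ln([A]₀/[A])/k = ln(1.1/0.55)/0.0287 = ln(2.0000)/0.0287 = 0.6931/0.0287 = 24.15 s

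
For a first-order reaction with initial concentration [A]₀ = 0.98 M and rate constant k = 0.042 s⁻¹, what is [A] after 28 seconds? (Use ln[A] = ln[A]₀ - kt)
0.3023 M

ln[A] = ln[A]₀ - k·t = ln(0.98) - (0.042)·(28) = -0.0202 - 1.1760 = -1.1962
[A] = e^(-1.1962) = 0.3023 M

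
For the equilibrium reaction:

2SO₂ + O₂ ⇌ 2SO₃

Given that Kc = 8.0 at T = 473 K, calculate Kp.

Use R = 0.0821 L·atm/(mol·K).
K_p = 0.2060

Δn = (moles gaseous products) − (moles gaseous reactants) = -1
T = 473 K; RT = 0.0821 × 473 = 38.8333
Kp = Kc·(RT)^Δn = 8.0 × (38.8333)^-1 = 8.0 × 0.0257511 = 0.2060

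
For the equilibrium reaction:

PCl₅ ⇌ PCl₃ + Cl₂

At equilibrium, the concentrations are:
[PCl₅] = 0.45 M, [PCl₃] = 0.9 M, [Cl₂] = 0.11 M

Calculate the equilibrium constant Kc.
K_c = 0.2200

Kc = ([PCl₃] × [Cl₂]) / ([PCl₅])
   = ((0.9)·(0.11)) / ((0.45))
   = 0.099 / 0.45 = 0.2200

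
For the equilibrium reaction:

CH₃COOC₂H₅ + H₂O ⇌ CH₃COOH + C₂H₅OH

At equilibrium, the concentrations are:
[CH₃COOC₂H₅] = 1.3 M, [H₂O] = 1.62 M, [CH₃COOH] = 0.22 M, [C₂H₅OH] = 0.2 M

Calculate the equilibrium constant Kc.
K_c = 0.0209

Kc = ([CH₃COOH] × [C₂H₅OH]) / ([CH₃COOC₂H₅] × [H₂O])
   = ((0.22)·(0.2)) / ((1.3)·(1.62))
   = 0.044 / 2.106 = 0.0209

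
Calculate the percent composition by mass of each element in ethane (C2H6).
C: 79.88%, H: 20.11%

Molar mass of C2H6 = 30.07 g/mol
% C = (2 × 12.01) / 30.07 × 100% = 24.02 / 30.07 × 100% = 79.88%
% H = (6 × 1.008) / 30.07 × 100% = 6.048 / 30.07 × 100% = 20.11%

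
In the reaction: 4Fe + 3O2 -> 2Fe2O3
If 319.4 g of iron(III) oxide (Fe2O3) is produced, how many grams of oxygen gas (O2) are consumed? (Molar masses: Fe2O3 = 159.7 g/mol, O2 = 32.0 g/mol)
Moles of Fe2O3 = 319.4 g ÷ 159.7 g/mol = 2 mol
Mole ratio: 3 mol O2 / 2 mol Fe2O3
Moles of O2 = 2 × (3/2) = 3 mol
Mass of O2 = 3 mol × 32.0 g/mol = 96 g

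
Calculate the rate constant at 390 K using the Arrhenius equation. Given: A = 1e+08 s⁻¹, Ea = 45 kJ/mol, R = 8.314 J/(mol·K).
9.39e+01 s⁻¹

k = A·exp(-Ea/(R·T)) = 1e+08·exp(-45000/(8.314·390)) = 1e+08·exp(-13.8784) = 1e+08·9.3909e-07 = 9.39e+01 s⁻¹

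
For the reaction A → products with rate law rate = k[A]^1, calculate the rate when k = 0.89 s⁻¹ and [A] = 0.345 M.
0.307 M/s

rate = k·[A]^1 = 0.89·(0.345)^1 = 0.89·0.345 = 0.307 M/s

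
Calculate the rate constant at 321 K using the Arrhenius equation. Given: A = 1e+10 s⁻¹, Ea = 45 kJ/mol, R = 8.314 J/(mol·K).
4.75e+02 s⁻¹

k = A·exp(-Ea/(R·T)) = 1e+10·exp(-45000/(8.314·321)) = 1e+10·exp(-16.8615) = 1e+10·4.7547e-08 = 4.75e+02 s⁻¹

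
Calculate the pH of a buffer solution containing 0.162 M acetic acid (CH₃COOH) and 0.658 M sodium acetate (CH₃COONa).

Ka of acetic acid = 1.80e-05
pH = 5.35

pKa = -log(1.80e-05) = 4.74. pH = pKa + log([A⁻]/[HA]) = 4.74 + log(0.658/0.162)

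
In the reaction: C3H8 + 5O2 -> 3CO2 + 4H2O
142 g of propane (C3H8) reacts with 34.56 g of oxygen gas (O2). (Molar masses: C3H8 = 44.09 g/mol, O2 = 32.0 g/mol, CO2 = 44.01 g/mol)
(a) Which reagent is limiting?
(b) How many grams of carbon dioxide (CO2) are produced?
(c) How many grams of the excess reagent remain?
(a) O2, (b) 28.52 g, (c) 132.5 g

Moles of C3H8 = 142 g ÷ 44.09 g/mol = 3.22068 mol
Moles of O2 = 34.56 g ÷ 32.0 g/mol = 1.08 mol
Moles ÷ coefficient: C3H8: 3.22068/1 = 3.221, O2: 1.08/5 = 0.216
(a) O2 has the smaller value, so O2 is the limiting reagent.
(b) Moles of CO2 = 1.08 mol O2 × (3/5) = 0.648 mol; mass = 0.648 mol × 44.01 g/mol = 28.52 g
(c) C3H8 consumed = 1.08 × (1/5) = 0.216 mol; remaining = 3.22068 − 0.216 = 3.00468 mol; mass = 3.00468 mol × 44.09 g/mol = 132.5 g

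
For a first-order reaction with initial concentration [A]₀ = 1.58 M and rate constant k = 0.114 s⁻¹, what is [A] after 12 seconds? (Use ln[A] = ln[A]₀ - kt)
0.4023 M

ln[A] = ln[A]₀ - k·t = ln(1.58) - (0.114)·(12) = 0.4574 - 1.3680 = -0.9106
[A] = e^(-0.9106) = 0.4023 M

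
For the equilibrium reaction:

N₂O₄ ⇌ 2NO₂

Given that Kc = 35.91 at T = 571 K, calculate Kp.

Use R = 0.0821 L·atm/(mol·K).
K_p = 1.68e+03

Δn = (moles gaseous products) − (moles gaseous reactants) = 1
T = 571 K; RT = 0.0821 × 571 = 46.8791
Kp = Kc·(RT)^Δn = 35.91 × (46.8791)^1 = 35.91 × 46.8791 = 1.68e+03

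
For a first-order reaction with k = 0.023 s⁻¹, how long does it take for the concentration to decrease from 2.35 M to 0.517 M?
65.83 s

From ln[A] = ln[A]₀ - k·t: t = ln([A]₀/[A])/k = ln(2.35/0.517)/0.023 = ln(4.5455)/0.023 = 1.5141/0.023 = 65.83 s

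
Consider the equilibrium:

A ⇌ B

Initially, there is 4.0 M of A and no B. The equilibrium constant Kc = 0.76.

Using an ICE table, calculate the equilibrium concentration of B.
[B] = 1.727 M

ICE: [A] = 4.0 − x, [B] = x.
Kc = x/(4.0 − x) = 0.76 ⇒ x = 0.76·4.0/(1 + 0.76) = 3.04/1.76 = 1.727.
[B] = x = 1.727 M.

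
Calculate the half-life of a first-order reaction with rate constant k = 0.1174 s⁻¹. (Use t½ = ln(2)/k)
5.90 s

t½ = ln(2)/k = 0.6931/0.1174 = 5.90 s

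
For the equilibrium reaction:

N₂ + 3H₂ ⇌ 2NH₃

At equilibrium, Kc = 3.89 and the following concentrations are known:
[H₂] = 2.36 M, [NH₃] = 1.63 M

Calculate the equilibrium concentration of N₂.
[N₂] = 0.0520 M

Kc = ([NH₃]^2) / ([N₂] × [H₂]^3) = 3.89
[N₂]^1 = (product terms)/(Kc · other reactant terms) = 2.6569 / (3.89 · 13.144) = 0.051962
[N₂] = 0.0520 M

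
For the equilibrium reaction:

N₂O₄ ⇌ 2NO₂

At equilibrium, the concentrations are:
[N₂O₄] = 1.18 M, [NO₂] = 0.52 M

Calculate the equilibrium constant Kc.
K_c = 0.2292

Kc = ([NO₂]^2) / ([N₂O₄])
   = ((0.52)^2) / ((1.18))
   = 0.2704 / 1.18 = 0.2292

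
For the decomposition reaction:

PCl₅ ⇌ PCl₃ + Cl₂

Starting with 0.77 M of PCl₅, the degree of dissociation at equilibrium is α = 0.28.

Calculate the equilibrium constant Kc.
K_c = 0.0838

x = α·[A]₀ = 0.28 × 0.77 = 0.2156 M dissociated.
At eq: [PCl₅] = 0.77 − 0.2156 = 0.5544 M; [PCl₃] = [Cl₂] = x = 0.2156 M.
Kc = [PCl₃][Cl₂]/[PCl₅] = (0.2156)²/0.5544 = 0.08384.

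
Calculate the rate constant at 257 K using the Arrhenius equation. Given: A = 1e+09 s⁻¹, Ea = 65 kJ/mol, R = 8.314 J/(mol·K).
6.14e-05 s⁻¹

k = A·exp(-Ea/(R·T)) = 1e+09·exp(-65000/(8.314·257)) = 1e+09·exp(-30.4208) = 1e+09·6.1437e-14 = 6.14e-05 s⁻¹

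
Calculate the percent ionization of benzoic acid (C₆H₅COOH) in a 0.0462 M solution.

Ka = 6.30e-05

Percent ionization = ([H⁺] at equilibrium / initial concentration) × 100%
Percent ionization = 3.63%

Let x = [H⁺]. Ka = x²/(C - x) ⇒ x² + (6.30e-05)x - (6.30e-05)(0.0462) = 0. x = 1.6748e-03. Percent = (1.6748e-03/0.0462) × 100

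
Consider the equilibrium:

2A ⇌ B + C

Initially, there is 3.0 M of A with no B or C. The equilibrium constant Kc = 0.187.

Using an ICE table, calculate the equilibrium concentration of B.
[B] = 0.696 M

ICE: [A] = 3.0 − 2x, [B] = [C] = x.
Kc = x²/(3.0 − 2x)² = 0.187 ⇒ √Kc = x/(3.0 − 2x).
x = √0.187·3.0/(1 + 2√0.187) = 0.43243·3.0/1.8649 = 0.69565.
[B] = x = 0.696 M.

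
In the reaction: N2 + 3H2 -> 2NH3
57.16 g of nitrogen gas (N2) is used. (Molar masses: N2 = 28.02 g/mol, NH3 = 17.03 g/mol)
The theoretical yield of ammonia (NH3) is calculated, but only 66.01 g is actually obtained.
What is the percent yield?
Moles of N2 = 57.16 g ÷ 28.02 g/mol = 2.03997 mol
Mole ratio: 2 mol NH3 / 1 mol N2
Moles of NH3 = 2.03997 × (2/1) = 4.07994 mol
Theoretical yield = 4.07994 mol × 17.03 g/mol = 69.481 g
Actual yield = 66.01 g
Percent yield = (66.01 / 69.481) × 100% = 95.0%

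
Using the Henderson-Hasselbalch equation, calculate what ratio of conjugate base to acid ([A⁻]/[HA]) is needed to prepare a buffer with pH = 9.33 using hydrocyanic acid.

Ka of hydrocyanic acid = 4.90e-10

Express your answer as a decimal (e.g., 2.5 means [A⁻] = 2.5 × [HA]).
[A⁻]/[HA] = 1.048

pKa = −log(4.90e-10) = 9.3098. pH = pKa + log([A⁻]/[HA]). 9.33 = 9.3098 + log(ratio). log(ratio) = 9.33 − 9.3098 = 0.0202. ratio = 10^(0.0202) = 1.048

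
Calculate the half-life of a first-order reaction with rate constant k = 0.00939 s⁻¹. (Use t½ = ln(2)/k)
73.82 s

t½ = ln(2)/k = 0.6931/0.00939 = 73.82 s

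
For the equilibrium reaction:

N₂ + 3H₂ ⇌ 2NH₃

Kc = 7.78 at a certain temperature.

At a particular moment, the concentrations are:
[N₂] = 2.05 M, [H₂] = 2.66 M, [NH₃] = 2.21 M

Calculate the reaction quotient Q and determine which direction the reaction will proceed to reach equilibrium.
Q = 0.127, Q < K, reaction proceeds forward (toward products)

Q = ([NH₃]^2) / ([N₂] × [H₂]^3)
  = ((2.21)^2) / ((2.05)·(2.66)^3) = 4.8841/38.583 = 0.1266
Since Q = 0.1266 < Kc = 7.78, the reaction proceeds forward (toward products) to reach equilibrium.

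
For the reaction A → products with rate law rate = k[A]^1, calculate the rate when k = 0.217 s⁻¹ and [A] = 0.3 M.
0.0651 M/s

rate = k·[A]^1 = 0.217·(0.3)^1 = 0.217·0.3 = 0.0651 M/s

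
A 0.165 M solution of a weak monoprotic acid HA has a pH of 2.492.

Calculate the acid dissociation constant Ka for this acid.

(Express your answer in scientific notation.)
K_a = 6.41e-05

[H⁺] = 10^(−pH) = 10^(−2.492) = 3.221e-03 M. For HA ⇌ H⁺ + A⁻, Ka = x²/(C − x) = (3.221e-03)²/(0.165 − 3.221e-03) = 6.41e-05.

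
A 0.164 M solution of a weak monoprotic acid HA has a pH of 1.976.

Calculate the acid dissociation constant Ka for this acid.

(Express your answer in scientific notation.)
K_a = 7.28e-04

[H⁺] = 10^(−pH) = 10^(−1.976) = 1.057e-02 M. For HA ⇌ H⁺ + A⁻, Ka = x²/(C − x) = (1.057e-02)²/(0.164 − 1.057e-02) = 7.28e-04.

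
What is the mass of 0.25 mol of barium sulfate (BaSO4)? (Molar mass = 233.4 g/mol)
Mass = 0.25 mol × 233.4 g/mol = 58.35 g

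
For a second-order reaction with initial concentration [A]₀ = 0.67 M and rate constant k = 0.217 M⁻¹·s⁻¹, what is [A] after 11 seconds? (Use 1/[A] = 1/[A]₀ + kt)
0.2578 M

1/[A] = 1/[A]₀ + k·t = 1/0.67 + (0.217)·(11) = 1.4925 + 2.3870 = 3.8795
[A] = 1/3.8795 = 0.2578 M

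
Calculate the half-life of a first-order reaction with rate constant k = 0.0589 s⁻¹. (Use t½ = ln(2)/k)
11.77 s

t½ = ln(2)/k = 0.6931/0.0589 = 11.77 s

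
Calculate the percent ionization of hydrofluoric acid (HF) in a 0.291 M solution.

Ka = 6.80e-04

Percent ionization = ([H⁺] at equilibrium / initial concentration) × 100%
Percent ionization = 4.72%

Let x = [H⁺]. Ka = x²/(C - x) ⇒ x² + (6.80e-04)x - (6.80e-04)(0.291) = 0. x = 1.3731e-02. Percent = (1.3731e-02/0.291) × 100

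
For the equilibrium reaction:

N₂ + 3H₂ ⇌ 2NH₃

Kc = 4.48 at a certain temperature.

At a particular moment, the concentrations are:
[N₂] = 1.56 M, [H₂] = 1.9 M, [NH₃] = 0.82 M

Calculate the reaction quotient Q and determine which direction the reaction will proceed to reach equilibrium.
Q = 0.063, Q < K, reaction proceeds forward (toward products)

Q = ([NH₃]^2) / ([N₂] × [H₂]^3)
  = ((0.82)^2) / ((1.56)·(1.9)^3) = 0.6724/10.7 = 0.06284
Since Q = 0.06284 < Kc = 4.48, the reaction proceeds forward (toward products) to reach equilibrium.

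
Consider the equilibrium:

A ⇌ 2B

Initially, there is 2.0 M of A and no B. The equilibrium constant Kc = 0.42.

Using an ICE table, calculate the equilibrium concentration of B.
[B] = 0.818 M

ICE: [A] = 2.0 − x, [B] = 2x.
Kc = (2x)²/(2.0 − x) = 0.42 ⇒ 4x² + 0.42x − 0.84 = 0.
x = (−0.42 + √(0.42² + 4·4·0.84))/(2·4) = (−0.42 + √13.616)/8 = 0.40876.
[B] = 2x = 0.818 M.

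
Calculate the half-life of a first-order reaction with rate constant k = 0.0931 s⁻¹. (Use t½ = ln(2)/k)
7.45 s

t½ = ln(2)/k = 0.6931/0.0931 = 7.45 s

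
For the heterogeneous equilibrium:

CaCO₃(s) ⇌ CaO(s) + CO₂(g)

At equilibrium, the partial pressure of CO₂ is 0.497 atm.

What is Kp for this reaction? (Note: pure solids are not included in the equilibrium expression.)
K_p = 0.497

Solids (CaCO₃, CaO) have activity 1 and are excluded.
Kp = P(CO₂) = 0.497.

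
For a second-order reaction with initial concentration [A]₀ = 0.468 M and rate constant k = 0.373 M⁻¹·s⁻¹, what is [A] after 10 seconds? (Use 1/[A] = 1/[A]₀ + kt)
0.1705 M

1/[A] = 1/[A]₀ + k·t = 1/0.468 + (0.373)·(10) = 2.1368 + 3.7300 = 5.8668
[A] = 1/5.8668 = 0.1705 M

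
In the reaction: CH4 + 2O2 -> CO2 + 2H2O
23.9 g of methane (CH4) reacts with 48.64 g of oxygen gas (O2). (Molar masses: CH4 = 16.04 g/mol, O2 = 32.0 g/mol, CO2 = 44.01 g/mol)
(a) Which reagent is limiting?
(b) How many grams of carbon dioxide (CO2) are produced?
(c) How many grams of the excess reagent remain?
(a) O2, (b) 33.45 g, (c) 11.71 g

Moles of CH4 = 23.9 g ÷ 16.04 g/mol = 1.49002 mol
Moles of O2 = 48.64 g ÷ 32.0 g/mol = 1.52 mol
Moles ÷ coefficient: CH4: 1.49002/1 = 1.49, O2: 1.52/2 = 0.76
(a) O2 has the smaller value, so O2 is the limiting reagent.
(b) Moles of CO2 = 1.52 mol O2 × (1/2) = 0.76 mol; mass = 0.76 mol × 44.01 g/mol = 33.45 g
(c) CH4 consumed = 1.52 × (1/2) = 0.76 mol; remaining = 1.49002 − 0.76 = 0.730025 mol; mass = 0.730025 mol × 16.04 g/mol = 11.71 g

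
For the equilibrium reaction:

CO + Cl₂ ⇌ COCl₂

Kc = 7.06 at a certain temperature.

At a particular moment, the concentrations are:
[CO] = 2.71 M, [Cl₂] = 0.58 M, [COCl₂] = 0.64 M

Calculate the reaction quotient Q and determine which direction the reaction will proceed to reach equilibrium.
Q = 0.407, Q < K, reaction proceeds forward (toward products)

Q = ([COCl₂]) / ([CO] × [Cl₂])
  = ((0.64)) / ((2.71)·(0.58)) = 0.64/1.5718 = 0.4072
Since Q = 0.4072 < Kc = 7.06, the reaction proceeds forward (toward products) to reach equilibrium.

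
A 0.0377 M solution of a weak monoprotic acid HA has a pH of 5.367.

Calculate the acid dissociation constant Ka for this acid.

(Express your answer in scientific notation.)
K_a = 4.89e-10

[H⁺] = 10^(−pH) = 10^(−5.367) = 4.295e-06 M. For HA ⇌ H⁺ + A⁻, Ka = x²/(C − x) = (4.295e-06)²/(0.0377 − 4.295e-06) = 4.89e-10.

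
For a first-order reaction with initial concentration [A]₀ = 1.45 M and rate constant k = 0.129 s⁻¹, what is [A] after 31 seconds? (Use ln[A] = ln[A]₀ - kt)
0.0266 M

ln[A] = ln[A]₀ - k·t = ln(1.45) - (0.129)·(31) = 0.3716 - 3.9990 = -3.6274
[A] = e^(-3.6274) = 0.0266 M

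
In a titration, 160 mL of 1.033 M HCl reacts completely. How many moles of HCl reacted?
Moles = Molarity × Volume (L)
Moles = 1.033 M × 0.16 L = 0.1653 mol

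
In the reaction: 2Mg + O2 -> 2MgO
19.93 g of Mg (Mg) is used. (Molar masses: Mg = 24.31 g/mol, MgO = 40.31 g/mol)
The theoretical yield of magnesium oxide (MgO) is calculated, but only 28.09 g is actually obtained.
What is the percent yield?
Moles of Mg = 19.93 g ÷ 24.31 g/mol = 0.819827 mol
Mole ratio: 2 mol MgO / 2 mol Mg
Moles of MgO = 0.819827 × (2/2) = 0.819827 mol
Theoretical yield = 0.819827 mol × 40.31 g/mol = 33.047 g
Actual yield = 28.09 g
Percent yield = (28.09 / 33.047) × 100% = 85.0%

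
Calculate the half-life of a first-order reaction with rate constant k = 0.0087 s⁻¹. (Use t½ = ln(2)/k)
79.67 s

t½ = ln(2)/k = 0.6931/0.0087 = 79.67 s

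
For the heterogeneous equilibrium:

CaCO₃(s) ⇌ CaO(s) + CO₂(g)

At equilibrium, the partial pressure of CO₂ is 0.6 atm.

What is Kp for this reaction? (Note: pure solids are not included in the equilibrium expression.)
K_p = 0.6

Solids (CaCO₃, CaO) have activity 1 and are excluded.
Kp = P(CO₂) = 0.6.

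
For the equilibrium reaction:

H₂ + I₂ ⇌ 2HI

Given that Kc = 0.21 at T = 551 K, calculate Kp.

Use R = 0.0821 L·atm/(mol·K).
K_p = 0.2100

Δn = (moles gaseous products) − (moles gaseous reactants) = 0
T = 551 K; RT = 0.0821 × 551 = 45.2371
Kp = Kc·(RT)^Δn = 0.21 × (45.2371)^0 = 0.21 × 1 = 0.2100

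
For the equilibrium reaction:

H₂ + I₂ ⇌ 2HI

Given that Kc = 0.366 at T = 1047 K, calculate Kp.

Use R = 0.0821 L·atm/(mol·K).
K_p = 0.3660

Δn = (moles gaseous products) − (moles gaseous reactants) = 0
T = 1047 K; RT = 0.0821 × 1047 = 85.9587
Kp = Kc·(RT)^Δn = 0.366 × (85.9587)^0 = 0.366 × 1 = 0.3660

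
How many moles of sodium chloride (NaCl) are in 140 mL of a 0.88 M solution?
Moles = Molarity × Volume (L)
Moles = 0.88 M × 0.14 L = 0.1232 mol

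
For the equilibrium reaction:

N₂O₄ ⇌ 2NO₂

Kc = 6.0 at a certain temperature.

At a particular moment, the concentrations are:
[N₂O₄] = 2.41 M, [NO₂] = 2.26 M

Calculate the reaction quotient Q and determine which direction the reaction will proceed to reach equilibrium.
Q = 2.119, Q < K, reaction proceeds forward (toward products)

Q = ([NO₂]^2) / ([N₂O₄])
  = ((2.26)^2) / ((2.41)) = 5.1076/2.41 = 2.119
Since Q = 2.119 < Kc = 6.0, the reaction proceeds forward (toward products) to reach equilibrium.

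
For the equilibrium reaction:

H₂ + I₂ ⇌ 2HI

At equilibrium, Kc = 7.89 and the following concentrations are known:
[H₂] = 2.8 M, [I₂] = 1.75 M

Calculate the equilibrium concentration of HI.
[HI] = 6.2178 M

Kc = ([HI]^2) / ([H₂] × [I₂]) = 7.89
[HI]^2 = Kc · (reactant terms)/(other product terms) = 7.89 · 4.9 / 1 = 38.661
[HI] = (38.661)^(1/2) = 6.2178 M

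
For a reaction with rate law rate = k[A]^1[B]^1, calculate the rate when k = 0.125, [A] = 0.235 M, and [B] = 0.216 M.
0.006345 M/s

rate = k·[A]^1·[B]^1 = 0.125·(0.235)^1·(0.216)^1 = 0.125·0.235·0.216 = 0.006345 M/s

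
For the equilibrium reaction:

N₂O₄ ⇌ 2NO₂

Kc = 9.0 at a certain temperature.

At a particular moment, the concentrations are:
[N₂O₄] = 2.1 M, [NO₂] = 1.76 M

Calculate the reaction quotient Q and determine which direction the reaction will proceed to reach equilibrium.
Q = 1.475, Q < K, reaction proceeds forward (toward products)

Q = ([NO₂]^2) / ([N₂O₄])
  = ((1.76)^2) / ((2.1)) = 3.0976/2.1 = 1.475
Since Q = 1.475 < Kc = 9.0, the reaction proceeds forward (toward products) to reach equilibrium.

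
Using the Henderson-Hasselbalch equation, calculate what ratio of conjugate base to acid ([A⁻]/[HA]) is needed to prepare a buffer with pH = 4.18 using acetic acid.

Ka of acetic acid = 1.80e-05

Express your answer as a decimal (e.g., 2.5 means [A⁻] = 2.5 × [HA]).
[A⁻]/[HA] = 0.272

pKa = −log(1.80e-05) = 4.7447. pH = pKa + log([A⁻]/[HA]). 4.18 = 4.7447 + log(ratio). log(ratio) = 4.18 − 4.7447 = -0.5647. ratio = 10^(-0.5647) = 0.272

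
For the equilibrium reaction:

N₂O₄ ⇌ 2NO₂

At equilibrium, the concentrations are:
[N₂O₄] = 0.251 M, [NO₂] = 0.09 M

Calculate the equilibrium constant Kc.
K_c = 0.0323

Kc = ([NO₂]^2) / ([N₂O₄])
   = ((0.09)^2) / ((0.251))
   = 0.0081 / 0.251 = 0.0323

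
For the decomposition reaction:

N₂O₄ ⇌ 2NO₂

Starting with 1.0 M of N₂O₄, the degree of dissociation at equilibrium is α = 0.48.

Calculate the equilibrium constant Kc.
K_c = 1.7723

x = α·[A]₀ = 0.48 × 1.0 = 0.48 M dissociated.
At eq: [N₂O₄] = 1.0 − 0.48 = 0.52 M; [NO₂] = 2x = 0.96 M.
Kc = [NO₂]²/[N₂O₄] = (0.96)²/0.52 = 1.772.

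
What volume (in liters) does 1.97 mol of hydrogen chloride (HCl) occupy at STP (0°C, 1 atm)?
At STP, 1 mol of gas occupies 22.4 L
Volume = 1.97 mol × 22.4 L/mol = 44.13 L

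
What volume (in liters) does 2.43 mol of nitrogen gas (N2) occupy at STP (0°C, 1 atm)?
At STP, 1 mol of gas occupies 22.4 L
Volume = 2.43 mol × 22.4 L/mol = 54.43 L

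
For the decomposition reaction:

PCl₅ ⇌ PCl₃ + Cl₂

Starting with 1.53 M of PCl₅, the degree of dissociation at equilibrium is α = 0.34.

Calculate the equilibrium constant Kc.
K_c = 0.2680

x = α·[A]₀ = 0.34 × 1.53 = 0.5202 M dissociated.
At eq: [PCl₅] = 1.53 − 0.5202 = 1.01 M; [PCl₃] = [Cl₂] = x = 0.5202 M.
Kc = [PCl₃][Cl₂]/[PCl₅] = (0.5202)²/1.01 = 0.268.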